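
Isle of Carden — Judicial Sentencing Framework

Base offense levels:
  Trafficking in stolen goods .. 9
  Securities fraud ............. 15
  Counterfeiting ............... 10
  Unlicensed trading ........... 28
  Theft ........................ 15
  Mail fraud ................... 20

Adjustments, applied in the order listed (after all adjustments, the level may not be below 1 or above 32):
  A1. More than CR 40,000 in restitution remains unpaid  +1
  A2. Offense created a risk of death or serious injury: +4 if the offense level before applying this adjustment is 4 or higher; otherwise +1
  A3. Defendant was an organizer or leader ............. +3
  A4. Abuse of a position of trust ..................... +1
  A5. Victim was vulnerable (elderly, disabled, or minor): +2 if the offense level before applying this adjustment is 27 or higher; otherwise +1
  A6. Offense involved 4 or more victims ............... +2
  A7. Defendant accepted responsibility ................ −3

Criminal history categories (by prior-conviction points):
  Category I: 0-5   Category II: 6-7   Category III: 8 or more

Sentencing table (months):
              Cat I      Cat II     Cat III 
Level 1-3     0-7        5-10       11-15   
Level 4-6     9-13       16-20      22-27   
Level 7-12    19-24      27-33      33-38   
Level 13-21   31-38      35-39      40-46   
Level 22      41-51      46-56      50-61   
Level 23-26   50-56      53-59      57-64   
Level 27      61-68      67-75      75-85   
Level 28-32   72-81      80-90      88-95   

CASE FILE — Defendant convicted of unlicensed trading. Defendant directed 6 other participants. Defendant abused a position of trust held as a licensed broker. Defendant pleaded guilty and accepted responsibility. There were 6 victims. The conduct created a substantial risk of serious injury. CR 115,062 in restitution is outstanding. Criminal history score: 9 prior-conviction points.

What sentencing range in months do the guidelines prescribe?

88-95 months

Base offense level for unlicensed trading: 28.
A1 applies: 28 + 1 = 29.
A2 applies (level before this adjustment is 29 ≥ 4, so +4): 29 + 4 = 33.
A3 applies: 33 + 3 = 36.
A4 applies: 36 + 1 = 37.
A5 does not apply.
A6 applies: 37 + 2 = 39.
A7 applies: 39 − 3 = 36.
Level 36 exceeds the maximum of 32; capped at 32.
Final offense level: 32.
Criminal history: 9 prior points → Category III (8+).
Level 32 falls in the 28-32 band.
Grid: Level 28-32 × Category III = 88-95 months.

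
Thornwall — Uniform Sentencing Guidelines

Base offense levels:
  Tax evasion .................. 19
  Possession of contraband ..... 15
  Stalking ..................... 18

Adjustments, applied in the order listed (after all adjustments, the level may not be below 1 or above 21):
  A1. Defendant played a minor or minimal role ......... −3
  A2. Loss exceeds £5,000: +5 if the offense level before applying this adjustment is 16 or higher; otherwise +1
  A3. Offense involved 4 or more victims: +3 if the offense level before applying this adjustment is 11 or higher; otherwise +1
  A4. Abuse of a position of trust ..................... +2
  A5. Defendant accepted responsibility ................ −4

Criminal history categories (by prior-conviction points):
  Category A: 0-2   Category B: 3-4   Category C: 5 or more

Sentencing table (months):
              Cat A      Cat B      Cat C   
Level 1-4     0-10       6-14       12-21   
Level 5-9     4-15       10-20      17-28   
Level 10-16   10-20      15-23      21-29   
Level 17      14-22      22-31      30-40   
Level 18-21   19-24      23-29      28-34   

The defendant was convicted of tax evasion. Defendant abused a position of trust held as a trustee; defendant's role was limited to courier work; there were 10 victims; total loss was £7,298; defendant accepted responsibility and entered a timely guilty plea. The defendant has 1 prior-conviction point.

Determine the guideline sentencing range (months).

Base offense level for tax evasion: 19.
A1 applies: 19 − 3 = 16.
A2 applies (level before this adjustment is 16 ≥ 16, so +5): 16 + 5 = 21.
A3 applies (level before this adjustment is 21 ≥ 11, so +3): 21 + 3 = 24.
A4 applies: 24 + 2 = 26.
A5 applies: 26 − 4 = 22.
Level 22 exceeds the maximum of 21; capped at 21.
Final offense level: 21.
Criminal history: 1 prior point → Category A (0-2).
Level 21 falls in the 18-21 band.
Grid: Level 18-21 × Category A = 19-24 months.

19-24 months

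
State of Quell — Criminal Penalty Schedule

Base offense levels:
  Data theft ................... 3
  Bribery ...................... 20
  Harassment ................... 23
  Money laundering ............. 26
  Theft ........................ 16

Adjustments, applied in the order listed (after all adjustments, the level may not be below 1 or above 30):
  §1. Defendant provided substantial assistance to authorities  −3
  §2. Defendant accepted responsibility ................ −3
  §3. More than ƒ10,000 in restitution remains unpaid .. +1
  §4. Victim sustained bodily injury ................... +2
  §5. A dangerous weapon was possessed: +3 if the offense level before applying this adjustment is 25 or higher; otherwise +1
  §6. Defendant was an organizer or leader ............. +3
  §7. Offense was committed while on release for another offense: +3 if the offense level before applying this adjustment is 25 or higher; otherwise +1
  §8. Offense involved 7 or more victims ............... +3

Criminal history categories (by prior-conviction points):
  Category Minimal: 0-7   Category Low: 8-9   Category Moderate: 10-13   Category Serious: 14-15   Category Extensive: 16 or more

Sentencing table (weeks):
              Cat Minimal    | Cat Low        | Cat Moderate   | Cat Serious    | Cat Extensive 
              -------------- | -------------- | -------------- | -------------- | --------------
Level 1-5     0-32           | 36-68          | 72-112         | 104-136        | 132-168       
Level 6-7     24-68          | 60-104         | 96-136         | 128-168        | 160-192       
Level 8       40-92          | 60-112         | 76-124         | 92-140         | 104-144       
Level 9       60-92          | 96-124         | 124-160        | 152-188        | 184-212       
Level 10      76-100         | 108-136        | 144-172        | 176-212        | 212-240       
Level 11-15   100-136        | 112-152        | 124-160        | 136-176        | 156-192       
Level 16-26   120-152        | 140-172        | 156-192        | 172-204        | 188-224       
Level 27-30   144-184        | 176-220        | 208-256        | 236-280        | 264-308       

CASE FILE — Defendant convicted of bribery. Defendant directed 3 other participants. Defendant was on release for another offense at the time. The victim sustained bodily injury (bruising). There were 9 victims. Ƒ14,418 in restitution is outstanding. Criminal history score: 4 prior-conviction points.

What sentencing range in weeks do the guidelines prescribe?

Base offense level for bribery: 20.
§2 does not apply.
§3 applies: 20 + 1 = 21.
§4 applies: 21 + 2 = 23.
§6 applies: 23 + 3 = 26.
§7 applies (level before this adjustment is 26 ≥ 25, so +3): 26 + 3 = 29.
§8 applies: 29 + 3 = 32.
Level 32 exceeds the maximum of 30; capped at 30.
Final offense level: 30.
Criminal history: 4 prior points → Category Minimal (0-7).
Level 30 falls in the 27-30 band.
Grid: Level 27-30 × Category Minimal = 144-184 weeks.

144-184 weeks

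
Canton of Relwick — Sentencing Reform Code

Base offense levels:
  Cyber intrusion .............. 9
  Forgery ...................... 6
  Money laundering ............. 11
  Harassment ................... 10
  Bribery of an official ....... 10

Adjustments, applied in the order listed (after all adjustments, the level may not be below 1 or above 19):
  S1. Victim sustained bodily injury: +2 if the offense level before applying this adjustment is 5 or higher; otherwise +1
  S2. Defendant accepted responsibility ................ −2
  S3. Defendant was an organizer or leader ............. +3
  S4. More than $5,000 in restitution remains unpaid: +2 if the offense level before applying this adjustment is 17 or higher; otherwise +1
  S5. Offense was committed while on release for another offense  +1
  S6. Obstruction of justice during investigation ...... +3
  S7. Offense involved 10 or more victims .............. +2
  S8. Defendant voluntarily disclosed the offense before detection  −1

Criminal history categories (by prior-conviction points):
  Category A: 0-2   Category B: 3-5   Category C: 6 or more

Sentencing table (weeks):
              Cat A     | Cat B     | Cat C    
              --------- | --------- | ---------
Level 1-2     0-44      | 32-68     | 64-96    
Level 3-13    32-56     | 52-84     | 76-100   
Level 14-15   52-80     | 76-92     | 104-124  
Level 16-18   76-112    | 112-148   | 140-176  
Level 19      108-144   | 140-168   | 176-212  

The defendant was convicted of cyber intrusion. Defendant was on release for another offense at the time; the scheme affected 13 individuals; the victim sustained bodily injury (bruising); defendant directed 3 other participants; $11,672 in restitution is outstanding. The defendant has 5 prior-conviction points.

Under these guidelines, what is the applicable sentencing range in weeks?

112-148 weeks

Base offense level for cyber intrusion: 9.
S1 applies (level before this adjustment is 9 ≥ 5, so +2): 9 + 2 = 11.
S3 applies: 11 + 3 = 14.
S4 applies (level before this adjustment is 14 < 17, so +1): 14 + 1 = 15.
S5 applies: 15 + 1 = 16.
S6 does not apply.
S7 applies: 16 + 2 = 18.
S8 does not apply.
Final offense level: 18.
Criminal history: 5 prior points → Category B (3-5).
Level 18 falls in the 16-18 band.
Grid: Level 16-18 × Category B = 112-148 weeks.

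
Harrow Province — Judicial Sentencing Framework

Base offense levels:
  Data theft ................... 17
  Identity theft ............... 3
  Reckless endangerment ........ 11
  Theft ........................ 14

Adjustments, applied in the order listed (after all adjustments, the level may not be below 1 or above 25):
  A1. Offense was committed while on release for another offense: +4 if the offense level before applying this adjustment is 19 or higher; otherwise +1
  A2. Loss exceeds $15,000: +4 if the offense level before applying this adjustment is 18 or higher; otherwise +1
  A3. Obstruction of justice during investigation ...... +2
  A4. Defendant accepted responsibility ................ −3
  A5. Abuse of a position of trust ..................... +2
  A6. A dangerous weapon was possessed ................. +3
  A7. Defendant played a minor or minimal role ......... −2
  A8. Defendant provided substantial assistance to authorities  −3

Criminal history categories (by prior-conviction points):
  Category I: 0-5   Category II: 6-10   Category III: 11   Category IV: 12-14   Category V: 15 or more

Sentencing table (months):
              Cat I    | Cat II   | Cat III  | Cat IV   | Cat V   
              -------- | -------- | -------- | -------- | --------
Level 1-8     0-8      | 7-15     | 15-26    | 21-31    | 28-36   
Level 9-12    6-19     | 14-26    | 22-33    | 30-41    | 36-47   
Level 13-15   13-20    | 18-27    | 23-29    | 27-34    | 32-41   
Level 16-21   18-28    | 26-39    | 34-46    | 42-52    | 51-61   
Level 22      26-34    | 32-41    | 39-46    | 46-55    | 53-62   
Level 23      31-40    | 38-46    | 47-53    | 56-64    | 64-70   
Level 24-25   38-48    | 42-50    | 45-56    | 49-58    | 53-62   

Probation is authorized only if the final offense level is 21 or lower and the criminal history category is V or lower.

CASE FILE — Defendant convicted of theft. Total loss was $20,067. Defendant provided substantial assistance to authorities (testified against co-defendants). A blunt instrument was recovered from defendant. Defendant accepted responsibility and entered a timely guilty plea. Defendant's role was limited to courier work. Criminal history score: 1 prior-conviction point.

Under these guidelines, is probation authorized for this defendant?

Yes

Base offense level for theft: 14.
A2 applies (level before this adjustment is 14 < 18, so +1): 14 + 1 = 15.
A4 applies: 15 − 3 = 12.
A5 does not apply.
A6 applies: 12 + 3 = 15.
A7 applies: 15 − 2 = 13.
A8 applies: 13 − 3 = 10.
Final offense level: 10.
Criminal history: 1 prior point → Category I (0-5).
Level 10 falls in the 9-12 band.
Grid: Level 9-12 × Category I = 6-19 months.
Probation check: level 10 ≤ 21 and category I ≤ V → eligible.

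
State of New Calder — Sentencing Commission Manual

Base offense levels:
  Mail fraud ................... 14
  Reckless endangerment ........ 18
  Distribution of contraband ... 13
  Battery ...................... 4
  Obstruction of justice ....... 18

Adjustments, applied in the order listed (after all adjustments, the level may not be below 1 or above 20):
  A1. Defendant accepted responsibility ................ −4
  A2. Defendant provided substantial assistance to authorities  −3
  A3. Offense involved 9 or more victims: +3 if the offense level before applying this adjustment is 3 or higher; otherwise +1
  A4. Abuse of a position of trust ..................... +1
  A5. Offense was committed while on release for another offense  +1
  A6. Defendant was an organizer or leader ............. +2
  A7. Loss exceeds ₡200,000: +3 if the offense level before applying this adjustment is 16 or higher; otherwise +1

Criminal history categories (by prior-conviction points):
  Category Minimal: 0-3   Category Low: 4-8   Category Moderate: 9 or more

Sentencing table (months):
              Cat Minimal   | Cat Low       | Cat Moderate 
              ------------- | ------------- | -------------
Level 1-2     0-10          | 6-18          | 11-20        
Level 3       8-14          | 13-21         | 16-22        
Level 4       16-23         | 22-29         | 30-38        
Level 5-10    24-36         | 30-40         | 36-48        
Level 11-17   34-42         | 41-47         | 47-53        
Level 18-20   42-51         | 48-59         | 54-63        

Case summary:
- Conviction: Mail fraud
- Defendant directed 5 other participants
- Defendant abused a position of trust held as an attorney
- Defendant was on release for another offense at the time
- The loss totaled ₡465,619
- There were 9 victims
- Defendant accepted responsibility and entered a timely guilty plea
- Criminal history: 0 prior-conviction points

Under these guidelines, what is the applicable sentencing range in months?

Base offense level for mail fraud: 14.
A1 applies: 14 − 4 = 10.
A3 applies (level before this adjustment is 10 ≥ 3, so +3): 10 + 3 = 13.
A4 applies: 13 + 1 = 14.
A5 applies: 14 + 1 = 15.
A6 applies: 15 + 2 = 17.
A7 applies (level before this adjustment is 17 ≥ 16, so +3): 17 + 3 = 20.
Final offense level: 20.
Criminal history: 0 prior points → Category Minimal (0-3).
Level 20 falls in the 18-20 band.
Grid: Level 18-20 × Category Minimal = 42-51 months.

42-51 months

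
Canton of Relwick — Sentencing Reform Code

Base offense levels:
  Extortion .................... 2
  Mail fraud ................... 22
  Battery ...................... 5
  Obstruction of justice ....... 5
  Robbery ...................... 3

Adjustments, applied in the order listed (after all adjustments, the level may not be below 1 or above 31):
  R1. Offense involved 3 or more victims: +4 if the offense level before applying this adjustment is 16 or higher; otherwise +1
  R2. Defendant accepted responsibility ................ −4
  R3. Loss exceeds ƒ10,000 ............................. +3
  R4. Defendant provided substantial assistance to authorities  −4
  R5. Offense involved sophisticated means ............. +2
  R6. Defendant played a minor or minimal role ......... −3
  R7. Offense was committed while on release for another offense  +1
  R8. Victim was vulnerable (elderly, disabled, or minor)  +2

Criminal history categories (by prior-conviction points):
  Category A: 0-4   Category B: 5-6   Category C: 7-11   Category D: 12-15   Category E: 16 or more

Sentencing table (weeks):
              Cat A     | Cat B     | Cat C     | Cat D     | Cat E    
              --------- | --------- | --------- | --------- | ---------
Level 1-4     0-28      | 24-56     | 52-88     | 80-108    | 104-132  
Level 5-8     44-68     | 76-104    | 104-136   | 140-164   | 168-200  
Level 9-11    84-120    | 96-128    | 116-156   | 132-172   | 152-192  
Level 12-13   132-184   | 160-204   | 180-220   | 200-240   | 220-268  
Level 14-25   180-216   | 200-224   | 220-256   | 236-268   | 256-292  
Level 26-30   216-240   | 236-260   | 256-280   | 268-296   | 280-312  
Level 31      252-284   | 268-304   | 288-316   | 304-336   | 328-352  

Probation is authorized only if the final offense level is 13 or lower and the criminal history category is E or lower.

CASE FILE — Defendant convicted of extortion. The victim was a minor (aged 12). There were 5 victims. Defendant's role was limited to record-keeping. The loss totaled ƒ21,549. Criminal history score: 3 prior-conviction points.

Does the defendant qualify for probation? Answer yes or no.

Base offense level for extortion: 2.
R1 applies (level before this adjustment is 2 < 16, so +1): 2 + 1 = 3.
R3 applies: 3 + 3 = 6.
R6 applies: 6 − 3 = 3.
R7 does not apply.
R8 applies: 3 + 2 = 5.
Final offense level: 5.
Criminal history: 3 prior points → Category A (0-4).
Level 5 falls in the 5-8 band.
Grid: Level 5-8 × Category A = 44-68 weeks.
Probation check: level 5 ≤ 13 and category A ≤ E → eligible.

Yes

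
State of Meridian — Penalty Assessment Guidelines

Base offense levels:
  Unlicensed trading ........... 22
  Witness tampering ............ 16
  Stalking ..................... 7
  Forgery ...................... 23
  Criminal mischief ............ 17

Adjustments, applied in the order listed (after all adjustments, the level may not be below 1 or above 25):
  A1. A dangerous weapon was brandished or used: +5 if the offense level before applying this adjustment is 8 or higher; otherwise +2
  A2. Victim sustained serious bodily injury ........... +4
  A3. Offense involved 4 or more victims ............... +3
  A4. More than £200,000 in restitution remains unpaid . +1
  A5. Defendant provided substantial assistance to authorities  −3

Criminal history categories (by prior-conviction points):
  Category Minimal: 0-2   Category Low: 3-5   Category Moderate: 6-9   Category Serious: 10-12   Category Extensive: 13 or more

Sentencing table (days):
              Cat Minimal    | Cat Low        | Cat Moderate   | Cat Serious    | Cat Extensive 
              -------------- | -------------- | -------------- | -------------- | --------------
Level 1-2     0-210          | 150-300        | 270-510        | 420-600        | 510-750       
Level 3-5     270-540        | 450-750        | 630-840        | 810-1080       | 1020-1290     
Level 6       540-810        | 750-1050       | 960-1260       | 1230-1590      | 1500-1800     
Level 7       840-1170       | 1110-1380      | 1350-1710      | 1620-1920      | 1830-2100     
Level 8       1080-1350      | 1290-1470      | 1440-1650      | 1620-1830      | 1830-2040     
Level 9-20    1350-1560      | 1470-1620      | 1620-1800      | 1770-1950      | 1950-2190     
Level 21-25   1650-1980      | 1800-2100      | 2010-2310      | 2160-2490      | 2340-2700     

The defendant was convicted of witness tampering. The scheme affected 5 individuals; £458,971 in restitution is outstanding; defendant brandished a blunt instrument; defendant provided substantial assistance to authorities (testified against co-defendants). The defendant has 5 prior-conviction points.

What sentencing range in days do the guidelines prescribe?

1800-2100 days

Base offense level for witness tampering: 16.
A1 applies (level before this adjustment is 16 ≥ 8, so +5): 16 + 5 = 21.
A3 applies: 21 + 3 = 24.
A4 applies: 24 + 1 = 25.
A5 applies: 25 − 3 = 22.
Final offense level: 22.
Criminal history: 5 prior points → Category Low (3-5).
Level 22 falls in the 21-25 band.
Grid: Level 21-25 × Category Low = 1800-2100 days.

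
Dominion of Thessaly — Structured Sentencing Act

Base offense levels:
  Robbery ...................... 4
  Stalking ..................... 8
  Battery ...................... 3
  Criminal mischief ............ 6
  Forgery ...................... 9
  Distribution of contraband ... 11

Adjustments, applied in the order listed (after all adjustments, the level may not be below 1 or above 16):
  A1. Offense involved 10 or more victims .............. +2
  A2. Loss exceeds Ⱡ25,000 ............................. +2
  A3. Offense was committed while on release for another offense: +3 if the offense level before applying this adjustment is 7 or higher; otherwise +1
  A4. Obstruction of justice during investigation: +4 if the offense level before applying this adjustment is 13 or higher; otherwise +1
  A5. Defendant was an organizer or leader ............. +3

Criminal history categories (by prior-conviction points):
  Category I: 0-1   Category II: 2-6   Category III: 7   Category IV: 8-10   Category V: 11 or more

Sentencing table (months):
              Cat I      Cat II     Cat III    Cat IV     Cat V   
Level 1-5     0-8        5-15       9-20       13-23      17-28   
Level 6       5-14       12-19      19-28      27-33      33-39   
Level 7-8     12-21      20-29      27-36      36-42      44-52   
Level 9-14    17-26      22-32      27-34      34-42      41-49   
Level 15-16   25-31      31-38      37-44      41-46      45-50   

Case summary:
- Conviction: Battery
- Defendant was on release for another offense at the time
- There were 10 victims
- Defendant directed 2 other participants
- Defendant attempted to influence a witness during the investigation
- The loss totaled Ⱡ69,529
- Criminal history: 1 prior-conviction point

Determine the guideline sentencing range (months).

Base offense level for battery: 3.
A1 applies: 3 + 2 = 5.
A2 applies: 5 + 2 = 7.
A3 applies (level before this adjustment is 7 ≥ 7, so +3): 7 + 3 = 10.
A4 applies (level before this adjustment is 10 < 13, so +1): 10 + 1 = 11.
A5 applies: 11 + 3 = 14.
Final offense level: 14.
Criminal history: 1 prior point → Category I (0-1).
Level 14 falls in the 9-14 band.
Grid: Level 9-14 × Category I = 17-26 months.

17-26 months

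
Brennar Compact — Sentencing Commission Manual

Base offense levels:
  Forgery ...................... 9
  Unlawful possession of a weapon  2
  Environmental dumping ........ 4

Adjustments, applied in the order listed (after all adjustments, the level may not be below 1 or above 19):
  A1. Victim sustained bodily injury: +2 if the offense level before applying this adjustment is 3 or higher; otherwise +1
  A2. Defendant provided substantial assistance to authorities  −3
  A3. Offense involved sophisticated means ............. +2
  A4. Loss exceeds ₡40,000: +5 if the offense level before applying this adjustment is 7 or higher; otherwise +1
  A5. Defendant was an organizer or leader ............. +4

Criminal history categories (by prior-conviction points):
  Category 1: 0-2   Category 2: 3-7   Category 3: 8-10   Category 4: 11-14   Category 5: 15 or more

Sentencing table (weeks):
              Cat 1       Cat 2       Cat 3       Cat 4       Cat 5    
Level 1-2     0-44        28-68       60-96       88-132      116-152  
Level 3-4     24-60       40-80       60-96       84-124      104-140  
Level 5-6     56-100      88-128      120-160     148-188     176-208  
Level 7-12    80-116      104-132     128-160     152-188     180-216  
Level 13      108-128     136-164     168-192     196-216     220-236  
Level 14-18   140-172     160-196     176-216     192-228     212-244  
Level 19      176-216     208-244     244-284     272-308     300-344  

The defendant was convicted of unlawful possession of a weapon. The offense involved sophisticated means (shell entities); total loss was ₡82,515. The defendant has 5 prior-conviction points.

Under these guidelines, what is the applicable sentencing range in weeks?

Base offense level for unlawful possession of a weapon: 2.
A2 does not apply.
A3 applies: 2 + 2 = 4.
A4 applies (level before this adjustment is 4 < 7, so +1): 4 + 1 = 5.
Final offense level: 5.
Criminal history: 5 prior points → Category 2 (3-7).
Level 5 falls in the 5-6 band.
Grid: Level 5-6 × Category 2 = 88-128 weeks.

88-128 weeks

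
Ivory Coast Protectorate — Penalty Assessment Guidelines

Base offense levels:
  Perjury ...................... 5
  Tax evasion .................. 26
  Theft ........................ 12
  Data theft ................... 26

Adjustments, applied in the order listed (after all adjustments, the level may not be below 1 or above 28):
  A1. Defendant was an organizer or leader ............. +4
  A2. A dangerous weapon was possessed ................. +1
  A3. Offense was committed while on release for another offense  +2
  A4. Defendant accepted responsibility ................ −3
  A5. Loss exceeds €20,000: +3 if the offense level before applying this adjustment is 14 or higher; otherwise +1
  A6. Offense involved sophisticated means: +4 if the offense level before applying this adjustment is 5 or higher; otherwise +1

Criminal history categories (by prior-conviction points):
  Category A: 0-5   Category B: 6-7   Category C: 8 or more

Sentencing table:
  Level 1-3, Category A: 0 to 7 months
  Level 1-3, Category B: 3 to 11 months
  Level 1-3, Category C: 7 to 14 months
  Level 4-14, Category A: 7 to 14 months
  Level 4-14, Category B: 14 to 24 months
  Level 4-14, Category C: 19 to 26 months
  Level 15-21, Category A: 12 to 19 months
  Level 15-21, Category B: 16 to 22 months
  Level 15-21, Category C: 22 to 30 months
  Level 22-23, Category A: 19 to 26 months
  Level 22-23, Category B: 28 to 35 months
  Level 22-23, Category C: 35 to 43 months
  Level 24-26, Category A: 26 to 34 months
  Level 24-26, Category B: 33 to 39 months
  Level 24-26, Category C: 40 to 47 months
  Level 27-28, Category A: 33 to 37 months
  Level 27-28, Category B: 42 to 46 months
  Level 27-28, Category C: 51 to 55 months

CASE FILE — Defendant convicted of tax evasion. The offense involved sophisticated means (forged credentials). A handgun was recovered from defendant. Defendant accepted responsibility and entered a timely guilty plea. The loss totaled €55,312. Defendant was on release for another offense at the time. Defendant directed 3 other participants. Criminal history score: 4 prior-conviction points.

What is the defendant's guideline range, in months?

33-37 months

Base offense level for tax evasion: 26.
A1 applies: 26 + 4 = 30.
A2 applies: 30 + 1 = 31.
A3 applies: 31 + 2 = 33.
A4 applies: 33 − 3 = 30.
A5 applies (level before this adjustment is 30 ≥ 14, so +3): 30 + 3 = 33.
A6 applies (level before this adjustment is 33 ≥ 5, so +4): 33 + 4 = 37.
Level 37 exceeds the maximum of 28; capped at 28.
Final offense level: 28.
Criminal history: 4 prior points → Category A (0-5).
Level 28 falls in the 27-28 band.
Grid: Level 27-28 × Category A = 33-37 months.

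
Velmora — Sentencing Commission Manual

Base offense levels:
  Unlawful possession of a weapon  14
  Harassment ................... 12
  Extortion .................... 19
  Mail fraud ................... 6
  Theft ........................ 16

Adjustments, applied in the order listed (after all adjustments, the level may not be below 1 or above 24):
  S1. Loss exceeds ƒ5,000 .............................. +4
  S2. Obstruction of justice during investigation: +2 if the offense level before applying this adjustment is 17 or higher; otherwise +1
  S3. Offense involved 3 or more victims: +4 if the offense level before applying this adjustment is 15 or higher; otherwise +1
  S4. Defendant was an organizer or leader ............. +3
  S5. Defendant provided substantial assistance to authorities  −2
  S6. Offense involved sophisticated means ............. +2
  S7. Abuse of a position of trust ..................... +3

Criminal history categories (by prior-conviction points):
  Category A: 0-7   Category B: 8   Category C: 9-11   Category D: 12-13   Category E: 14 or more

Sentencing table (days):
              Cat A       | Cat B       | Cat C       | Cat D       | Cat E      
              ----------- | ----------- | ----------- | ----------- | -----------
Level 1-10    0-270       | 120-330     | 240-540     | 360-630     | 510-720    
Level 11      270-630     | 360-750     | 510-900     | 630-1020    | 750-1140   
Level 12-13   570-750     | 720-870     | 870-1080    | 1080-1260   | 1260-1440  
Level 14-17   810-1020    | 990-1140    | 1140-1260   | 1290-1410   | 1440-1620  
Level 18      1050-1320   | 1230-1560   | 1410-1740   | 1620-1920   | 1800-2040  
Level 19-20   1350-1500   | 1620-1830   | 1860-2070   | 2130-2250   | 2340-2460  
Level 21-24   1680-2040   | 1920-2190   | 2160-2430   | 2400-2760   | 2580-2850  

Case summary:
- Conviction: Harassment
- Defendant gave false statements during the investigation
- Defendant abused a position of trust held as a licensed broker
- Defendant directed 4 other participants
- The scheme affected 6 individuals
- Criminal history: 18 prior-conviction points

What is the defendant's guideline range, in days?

Base offense level for harassment: 12.
S1 does not apply.
S2 applies (level before this adjustment is 12 < 17, so +1): 12 + 1 = 13.
S3 applies (level before this adjustment is 13 < 15, so +1): 13 + 1 = 14.
S4 applies: 14 + 3 = 17.
S5 does not apply.
S6 does not apply.
S7 applies: 17 + 3 = 20.
Final offense level: 20.
Criminal history: 18 prior points → Category E (14+).
Level 20 falls in the 19-20 band.
Grid: Level 19-20 × Category E = 2340-2460 days.

2340-2460 days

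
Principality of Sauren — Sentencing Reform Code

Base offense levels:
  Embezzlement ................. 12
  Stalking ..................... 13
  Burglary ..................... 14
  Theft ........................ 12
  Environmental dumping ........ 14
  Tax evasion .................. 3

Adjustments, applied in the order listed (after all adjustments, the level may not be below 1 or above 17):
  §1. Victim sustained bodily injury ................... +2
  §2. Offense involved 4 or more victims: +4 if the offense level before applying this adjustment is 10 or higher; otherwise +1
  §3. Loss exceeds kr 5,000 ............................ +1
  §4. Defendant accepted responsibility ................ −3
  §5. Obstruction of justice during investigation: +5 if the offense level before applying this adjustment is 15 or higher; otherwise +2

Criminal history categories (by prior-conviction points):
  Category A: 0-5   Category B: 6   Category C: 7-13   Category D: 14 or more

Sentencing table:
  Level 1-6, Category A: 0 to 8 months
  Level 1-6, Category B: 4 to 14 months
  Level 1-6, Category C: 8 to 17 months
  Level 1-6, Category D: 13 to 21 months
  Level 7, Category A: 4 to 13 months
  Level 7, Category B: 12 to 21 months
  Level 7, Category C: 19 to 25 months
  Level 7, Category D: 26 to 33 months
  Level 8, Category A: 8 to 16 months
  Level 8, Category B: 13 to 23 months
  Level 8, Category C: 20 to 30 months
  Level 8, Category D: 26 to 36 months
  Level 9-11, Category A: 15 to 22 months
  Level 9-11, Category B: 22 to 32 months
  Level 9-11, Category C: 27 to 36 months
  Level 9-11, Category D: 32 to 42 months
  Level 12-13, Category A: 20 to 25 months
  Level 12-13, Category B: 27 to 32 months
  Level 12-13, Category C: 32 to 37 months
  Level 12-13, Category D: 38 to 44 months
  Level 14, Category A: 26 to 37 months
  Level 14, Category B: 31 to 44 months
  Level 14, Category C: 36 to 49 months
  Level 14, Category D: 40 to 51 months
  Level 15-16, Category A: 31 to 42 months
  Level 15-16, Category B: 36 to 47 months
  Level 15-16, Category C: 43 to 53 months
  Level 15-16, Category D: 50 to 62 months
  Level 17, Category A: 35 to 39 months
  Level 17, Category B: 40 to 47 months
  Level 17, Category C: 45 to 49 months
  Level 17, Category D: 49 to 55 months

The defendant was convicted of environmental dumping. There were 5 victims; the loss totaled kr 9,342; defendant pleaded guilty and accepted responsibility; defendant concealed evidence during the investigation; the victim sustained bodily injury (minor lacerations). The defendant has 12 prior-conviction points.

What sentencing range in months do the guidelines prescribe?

45-49 months

Base offense level for environmental dumping: 14.
§1 applies: 14 + 2 = 16.
§2 applies (level before this adjustment is 16 ≥ 10, so +4): 16 + 4 = 20.
§3 applies: 20 + 1 = 21.
§4 applies: 21 − 3 = 18.
§5 applies (level before this adjustment is 18 ≥ 15, so +5): 18 + 5 = 23.
Level 23 exceeds the maximum of 17; capped at 17.
Final offense level: 17.
Criminal history: 12 prior points → Category C (7-13).
Level 17 falls in the 17 band.
Grid: Level 17 × Category C = 45-49 months.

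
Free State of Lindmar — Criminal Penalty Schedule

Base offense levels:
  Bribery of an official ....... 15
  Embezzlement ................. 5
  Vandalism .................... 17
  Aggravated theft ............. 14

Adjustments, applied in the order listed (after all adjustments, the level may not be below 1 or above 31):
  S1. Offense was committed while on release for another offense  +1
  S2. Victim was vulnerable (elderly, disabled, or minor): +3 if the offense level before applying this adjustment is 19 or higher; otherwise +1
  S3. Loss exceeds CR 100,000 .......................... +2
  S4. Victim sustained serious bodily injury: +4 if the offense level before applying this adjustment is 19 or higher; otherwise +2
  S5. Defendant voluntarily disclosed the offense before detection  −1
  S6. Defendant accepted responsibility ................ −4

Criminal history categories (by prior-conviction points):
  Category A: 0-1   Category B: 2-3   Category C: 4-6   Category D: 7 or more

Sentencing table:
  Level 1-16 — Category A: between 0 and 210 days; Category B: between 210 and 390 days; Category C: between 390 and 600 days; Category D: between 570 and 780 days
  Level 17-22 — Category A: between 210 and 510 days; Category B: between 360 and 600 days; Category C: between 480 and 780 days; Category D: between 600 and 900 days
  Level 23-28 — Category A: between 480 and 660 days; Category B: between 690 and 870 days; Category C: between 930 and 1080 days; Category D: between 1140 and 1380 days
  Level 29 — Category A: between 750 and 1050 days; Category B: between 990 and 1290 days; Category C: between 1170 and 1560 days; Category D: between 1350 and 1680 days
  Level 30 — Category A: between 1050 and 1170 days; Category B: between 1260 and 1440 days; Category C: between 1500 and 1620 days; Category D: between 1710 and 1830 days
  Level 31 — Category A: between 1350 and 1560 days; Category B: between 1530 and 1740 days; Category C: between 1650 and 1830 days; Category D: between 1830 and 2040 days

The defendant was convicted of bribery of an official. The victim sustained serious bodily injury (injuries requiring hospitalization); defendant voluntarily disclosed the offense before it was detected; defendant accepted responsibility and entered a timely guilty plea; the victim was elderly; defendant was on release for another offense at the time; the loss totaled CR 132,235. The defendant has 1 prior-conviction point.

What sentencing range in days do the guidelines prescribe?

210-510 days

Base offense level for bribery of an official: 15.
S1 applies: 15 + 1 = 16.
S2 applies (level before this adjustment is 16 < 19, so +1): 16 + 1 = 17.
S3 applies: 17 + 2 = 19.
S4 applies (level before this adjustment is 19 ≥ 19, so +4): 19 + 4 = 23.
S5 applies: 23 − 1 = 22.
S6 applies: 22 − 4 = 18.
Final offense level: 18.
Criminal history: 1 prior point → Category A (0-1).
Level 18 falls in the 17-22 band.
Grid: Level 17-22 × Category A = 210-510 days.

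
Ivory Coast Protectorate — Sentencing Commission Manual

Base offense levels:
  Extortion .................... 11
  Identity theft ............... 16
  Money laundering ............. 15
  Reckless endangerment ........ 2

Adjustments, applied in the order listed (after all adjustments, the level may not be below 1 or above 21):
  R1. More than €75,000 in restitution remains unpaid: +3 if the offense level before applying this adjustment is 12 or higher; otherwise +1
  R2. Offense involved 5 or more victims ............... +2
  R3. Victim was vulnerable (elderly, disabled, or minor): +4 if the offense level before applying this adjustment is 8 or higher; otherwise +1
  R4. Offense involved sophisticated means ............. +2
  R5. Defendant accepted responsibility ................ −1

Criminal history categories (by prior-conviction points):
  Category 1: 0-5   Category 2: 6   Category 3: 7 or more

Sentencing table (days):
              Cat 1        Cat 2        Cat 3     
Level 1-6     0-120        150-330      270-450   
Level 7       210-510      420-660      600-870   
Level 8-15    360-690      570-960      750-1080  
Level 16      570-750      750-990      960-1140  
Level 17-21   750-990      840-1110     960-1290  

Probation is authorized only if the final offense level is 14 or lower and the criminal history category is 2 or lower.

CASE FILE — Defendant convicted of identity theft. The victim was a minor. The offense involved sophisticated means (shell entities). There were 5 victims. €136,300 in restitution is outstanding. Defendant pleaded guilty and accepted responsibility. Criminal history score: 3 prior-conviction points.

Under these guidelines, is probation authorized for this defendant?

No

Base offense level for identity theft: 16.
R1 applies (level before this adjustment is 16 ≥ 12, so +3): 16 + 3 = 19.
R2 applies: 19 + 2 = 21.
R3 applies (level before this adjustment is 21 ≥ 8, so +4): 21 + 4 = 25.
R4 applies: 25 + 2 = 27.
R5 applies: 27 − 1 = 26.
Level 26 exceeds the maximum of 21; capped at 21.
Final offense level: 21.
Criminal history: 3 prior points → Category 1 (0-5).
Level 21 falls in the 17-21 band.
Grid: Level 17-21 × Category 1 = 750-990 days.
Probation check: level 21 > 14 and category 1 ≤ 2 → not eligible.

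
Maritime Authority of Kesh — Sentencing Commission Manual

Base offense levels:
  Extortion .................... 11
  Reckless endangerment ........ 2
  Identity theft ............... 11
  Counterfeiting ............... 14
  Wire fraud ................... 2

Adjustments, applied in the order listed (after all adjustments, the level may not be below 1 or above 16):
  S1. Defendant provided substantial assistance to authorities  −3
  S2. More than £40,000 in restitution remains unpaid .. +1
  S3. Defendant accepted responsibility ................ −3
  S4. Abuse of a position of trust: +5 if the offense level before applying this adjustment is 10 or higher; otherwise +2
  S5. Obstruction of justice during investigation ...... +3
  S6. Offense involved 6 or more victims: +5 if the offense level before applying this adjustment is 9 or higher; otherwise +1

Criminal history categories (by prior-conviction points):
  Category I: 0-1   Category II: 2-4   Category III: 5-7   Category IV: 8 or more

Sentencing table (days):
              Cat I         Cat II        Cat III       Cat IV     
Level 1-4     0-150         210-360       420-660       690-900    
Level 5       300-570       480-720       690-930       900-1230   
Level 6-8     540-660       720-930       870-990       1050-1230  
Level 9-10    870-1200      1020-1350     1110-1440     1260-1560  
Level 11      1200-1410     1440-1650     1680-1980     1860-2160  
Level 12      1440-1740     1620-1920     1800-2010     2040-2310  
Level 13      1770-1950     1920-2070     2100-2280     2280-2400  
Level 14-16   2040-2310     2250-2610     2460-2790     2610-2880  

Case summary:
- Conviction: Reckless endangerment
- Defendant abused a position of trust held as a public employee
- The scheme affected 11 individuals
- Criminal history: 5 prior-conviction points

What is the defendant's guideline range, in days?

Base offense level for reckless endangerment: 2.
S1 does not apply.
S3 does not apply.
S4 applies (level before this adjustment is 2 < 10, so +2): 2 + 2 = 4.
S6 applies (level before this adjustment is 4 < 9, so +1): 4 + 1 = 5.
Final offense level: 5.
Criminal history: 5 prior points → Category III (5-7).
Level 5 falls in the 5 band.
Grid: Level 5 × Category III = 690-930 days.

690-930 days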